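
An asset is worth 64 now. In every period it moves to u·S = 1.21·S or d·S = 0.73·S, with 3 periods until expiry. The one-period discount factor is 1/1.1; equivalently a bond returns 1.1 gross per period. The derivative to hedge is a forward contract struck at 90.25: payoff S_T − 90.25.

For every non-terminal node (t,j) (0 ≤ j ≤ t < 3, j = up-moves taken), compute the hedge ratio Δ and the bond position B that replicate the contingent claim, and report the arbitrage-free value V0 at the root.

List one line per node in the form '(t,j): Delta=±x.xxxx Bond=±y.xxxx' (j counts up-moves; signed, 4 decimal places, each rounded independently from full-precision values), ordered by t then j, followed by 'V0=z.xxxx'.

No-arbitrage ⇒ martingale measure with p* = (R−d)/(u−d) = 0.7708.
Payoff layer (t=3): V(3,0)=-65.3529, V(3,1)=-48.9822, V(3,2)=-21.8472, V(3,3)=23.1299
(2,0): S=34.1056. Δ = (V_up−V_dn)/(S_up−S_dn) = (-48.9822−-65.3529)/(41.2678−24.8971) = 1.0000. V = [p*·-48.9822 + (1−p*)·-65.3529]/1.1 = -47.9399. B = V − Δ·S = -82.0455.
(2,1): S=56.5312. Δ = (V_up−V_dn)/(S_up−S_dn) = (-21.8472−-48.9822)/(68.4028−41.2678) = 1.0000. V = [p*·-21.8472 + (1−p*)·-48.9822]/1.1 = -25.5143. B = V − Δ·S = -82.0455.
(2,2): S=93.7024. Δ = (V_up−V_dn)/(S_up−S_dn) = (23.1299−-21.8472)/(113.3799−68.4028) = 1.0000. V = [p*·23.1299 + (1−p*)·-21.8472]/1.1 = 11.6569. B = V − Δ·S = -82.0455.
(1,0): S=46.7200. Δ = (V_up−V_dn)/(S_up−S_dn) = (-25.5143−-47.9399)/(56.5312−34.1056) = 1.0000. V = [p*·-25.5143 + (1−p*)·-47.9399]/1.1 = -27.8668. B = V − Δ·S = -74.5868.
(1,1): S=77.4400. Δ = (V_up−V_dn)/(S_up−S_dn) = (11.6569−-25.5143)/(93.7024−56.5312) = 1.0000. V = [p*·11.6569 + (1−p*)·-25.5143]/1.1 = 2.8532. B = V − Δ·S = -74.5868.
(0,0): S=64.0000. Δ = (V_up−V_dn)/(S_up−S_dn) = (2.8532−-27.8668)/(77.4400−46.7200) = 1.0000. V = [p*·2.8532 + (1−p*)·-27.8668]/1.1 = -3.8062. B = V − Δ·S = -67.8062.
Each (Δ,B) replicates both successor values, so the strategy is self-financing and V0 is arbitrage-free.

(0,0): Delta=1.0000 Bond=-67.8062
(1,0): Delta=1.0000 Bond=-74.5868
(1,1): Delta=1.0000 Bond=-74.5868
(2,0): Delta=1.0000 Bond=-82.0455
(2,1): Delta=1.0000 Bond=-82.0455
(2,2): Delta=1.0000 Bond=-82.0455
V0=-3.8062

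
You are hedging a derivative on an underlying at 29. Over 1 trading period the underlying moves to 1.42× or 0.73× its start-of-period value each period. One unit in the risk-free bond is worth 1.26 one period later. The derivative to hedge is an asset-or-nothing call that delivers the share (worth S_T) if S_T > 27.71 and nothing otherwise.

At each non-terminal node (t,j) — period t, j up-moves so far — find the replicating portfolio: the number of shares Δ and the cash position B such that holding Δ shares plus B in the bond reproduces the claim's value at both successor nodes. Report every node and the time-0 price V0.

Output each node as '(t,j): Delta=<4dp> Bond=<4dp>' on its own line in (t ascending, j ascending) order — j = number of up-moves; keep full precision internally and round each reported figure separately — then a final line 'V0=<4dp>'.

The replicating-portfolio and risk-neutral prices coincide; use p* = (1.26−0.73)/(1.42−0.73) = 0.7681 for the latter.
Terminal payoffs: V(1,0)=0.0000, V(1,1)=41.1800
(0,0): S=29.0000. Δ = (V_up−V_dn)/(S_up−S_dn) = (41.1800−0.0000)/(41.1800−21.1700) = 2.0580. V = [p*·41.1800 + (1−p*)·0.0000]/1.26 = 25.1040. B = V − Δ·S = -34.5772.
Check: Δ(0,0)·S0 + B(0,0) = 25.1040 = V0.

(0,0): Delta=2.0580 Bond=-34.5772
V0=25.1040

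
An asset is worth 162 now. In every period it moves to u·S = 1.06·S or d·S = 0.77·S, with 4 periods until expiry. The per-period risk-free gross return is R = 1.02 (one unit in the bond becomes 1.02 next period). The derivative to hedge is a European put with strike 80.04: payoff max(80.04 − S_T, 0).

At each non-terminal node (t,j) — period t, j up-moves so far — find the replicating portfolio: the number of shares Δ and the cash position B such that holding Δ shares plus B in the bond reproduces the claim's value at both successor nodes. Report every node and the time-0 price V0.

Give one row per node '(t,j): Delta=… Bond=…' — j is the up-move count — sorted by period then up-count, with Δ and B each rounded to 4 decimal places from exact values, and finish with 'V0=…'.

(0,0): Delta=-0.0028 Bond=0.4672
(1,0): Delta=-0.0212 Bond=2.7817
(1,1): Delta=-0.0006 Bond=0.1077
(2,0): Delta=-0.1540 Bond=15.5909
(2,1): Delta=-0.0058 Bond=0.7967
(2,2): Delta=0.0000 Bond=0.0000
(3,0): Delta=-1.0000 Bond=78.4706
(3,1): Delta=-0.0557 Bond=5.8918
(3,2): Delta=0.0000 Bond=0.0000
(3,3): Delta=0.0000 Bond=0.0000
V0=0.0215

No-arbitrage ⇒ martingale measure with p* = (R−d)/(u−d) = 0.8621.
At expiry t=4: V(4,0)=23.0921, V(4,1)=1.6442, V(4,2)=0.0000, V(4,3)=0.0000, V(4,4)=0.0000
(3,0): S=73.9583. Δ = (V_up−V_dn)/(S_up−S_dn) = (1.6442−23.0921)/(78.3958−56.9479) = -1.0000. V = [p*·1.6442 + (1−p*)·23.0921]/1.02 = 4.5122. B = V − Δ·S = 78.4706.
(3,1): S=101.8128. Δ = (V_up−V_dn)/(S_up−S_dn) = (0.0000−1.6442)/(107.9216−78.3958) = -0.0557. V = [p*·0.0000 + (1−p*)·1.6442]/1.02 = 0.2223. B = V − Δ·S = 5.8918.
(3,2): S=140.1579. Δ = (V_up−V_dn)/(S_up−S_dn) = (0.0000−0.0000)/(148.5673−107.9216) = 0.0000. V = [p*·0.0000 + (1−p*)·0.0000]/1.02 = 0.0000. B = V − Δ·S = 0.0000.
(3,3): S=192.9446. Δ = (V_up−V_dn)/(S_up−S_dn) = (0.0000−0.0000)/(204.5213−148.5673) = 0.0000. V = [p*·0.0000 + (1−p*)·0.0000]/1.02 = 0.0000. B = V − Δ·S = 0.0000.
(2,0): S=96.0498. Δ = (V_up−V_dn)/(S_up−S_dn) = (0.2223−4.5122)/(101.8128−73.9583) = -0.1540. V = [p*·0.2223 + (1−p*)·4.5122]/1.02 = 0.7981. B = V − Δ·S = 15.5909.
(2,1): S=132.2244. Δ = (V_up−V_dn)/(S_up−S_dn) = (0.0000−0.2223)/(140.1579−101.8128) = -0.0058. V = [p*·0.0000 + (1−p*)·0.2223]/1.02 = 0.0301. B = V − Δ·S = 0.7967.
(2,2): S=182.0232. Δ = (V_up−V_dn)/(S_up−S_dn) = (0.0000−0.0000)/(192.9446−140.1579) = 0.0000. V = [p*·0.0000 + (1−p*)·0.0000]/1.02 = 0.0000. B = V − Δ·S = 0.0000.
(1,0): S=124.7400. Δ = (V_up−V_dn)/(S_up−S_dn) = (0.0301−0.7981)/(132.2244−96.0498) = -0.0212. V = [p*·0.0301 + (1−p*)·0.7981]/1.02 = 0.1333. B = V − Δ·S = 2.7817.
(1,1): S=171.7200. Δ = (V_up−V_dn)/(S_up−S_dn) = (0.0000−0.0301)/(182.0232−132.2244) = -0.0006. V = [p*·0.0000 + (1−p*)·0.0301]/1.02 = 0.0041. B = V − Δ·S = 0.1077.
(0,0): S=162.0000. Δ = (V_up−V_dn)/(S_up−S_dn) = (0.0041−0.1333)/(171.7200−124.7400) = -0.0028. V = [p*·0.0041 + (1−p*)·0.1333]/1.02 = 0.0215. B = V − Δ·S = 0.4672.
The time-0 hedge costs 0.0215, which is the no-arbitrage price.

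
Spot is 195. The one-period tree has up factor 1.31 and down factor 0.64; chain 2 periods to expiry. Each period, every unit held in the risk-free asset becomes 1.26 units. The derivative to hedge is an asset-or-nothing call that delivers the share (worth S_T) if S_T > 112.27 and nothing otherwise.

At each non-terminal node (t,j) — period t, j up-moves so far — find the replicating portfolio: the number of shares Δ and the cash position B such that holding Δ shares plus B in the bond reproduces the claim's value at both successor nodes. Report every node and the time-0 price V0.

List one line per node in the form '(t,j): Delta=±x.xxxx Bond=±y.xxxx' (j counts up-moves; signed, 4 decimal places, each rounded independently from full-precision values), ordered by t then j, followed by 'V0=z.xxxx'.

(0,0): Delta=1.0362 Bond=-7.3408
(1,0): Delta=1.9552 Bond=-123.9426
(1,1): Delta=1.0000 Bond=0.0000
V0=194.7198

Since d<R<u, set p* = (R−d)/(u−d) = 0.9254; price each node as the discounted p*-expectation of its children.
Terminal payoffs: V(2,0)=0.0000, V(2,1)=163.4880, V(2,2)=334.6395
(1,0): S=124.8000. Δ = (V_up−V_dn)/(S_up−S_dn) = (163.4880−0.0000)/(163.4880−79.8720) = 1.9552. V = [p*·163.4880 + (1−p*)·0.0000]/1.26 = 120.0694. B = V − Δ·S = -123.9426.
(1,1): S=255.4500. Δ = (V_up−V_dn)/(S_up−S_dn) = (334.6395−163.4880)/(334.6395−163.4880) = 1.0000. V = [p*·334.6395 + (1−p*)·163.4880]/1.26 = 255.4500. B = V − Δ·S = 0.0000.
(0,0): S=195.0000. Δ = (V_up−V_dn)/(S_up−S_dn) = (255.4500−120.0694)/(255.4500−124.8000) = 1.0362. V = [p*·255.4500 + (1−p*)·120.0694]/1.26 = 194.7198. B = V − Δ·S = -7.3408.
Check: Δ(0,0)·S0 + B(0,0) = 194.7198 = V0.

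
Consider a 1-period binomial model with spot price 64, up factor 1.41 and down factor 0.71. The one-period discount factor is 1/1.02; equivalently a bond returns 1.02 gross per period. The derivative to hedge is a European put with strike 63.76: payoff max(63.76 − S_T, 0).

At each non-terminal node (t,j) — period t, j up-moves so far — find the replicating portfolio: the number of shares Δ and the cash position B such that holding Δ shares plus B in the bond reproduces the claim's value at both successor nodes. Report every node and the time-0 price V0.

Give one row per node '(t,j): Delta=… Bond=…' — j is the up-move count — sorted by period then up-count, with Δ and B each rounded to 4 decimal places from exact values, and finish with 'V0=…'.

(0,0): Delta=-0.4089 Bond=36.1782
V0=10.0067

The replicating-portfolio and risk-neutral prices coincide; use p* = (1.02−0.71)/(1.41−0.71) = 0.4429 for the latter.
At expiry t=1: V(1,0)=18.3200, V(1,1)=0.0000
  t=0,j=0: stock 64.0000 → up 90.2400 (V=0.0000), down 45.4400 (V=18.3200). Price 10.0067; hedge Δ=-0.4089, bond B=36.1782.
Root portfolio cost Δ·64+B reproduces V0=10.0067.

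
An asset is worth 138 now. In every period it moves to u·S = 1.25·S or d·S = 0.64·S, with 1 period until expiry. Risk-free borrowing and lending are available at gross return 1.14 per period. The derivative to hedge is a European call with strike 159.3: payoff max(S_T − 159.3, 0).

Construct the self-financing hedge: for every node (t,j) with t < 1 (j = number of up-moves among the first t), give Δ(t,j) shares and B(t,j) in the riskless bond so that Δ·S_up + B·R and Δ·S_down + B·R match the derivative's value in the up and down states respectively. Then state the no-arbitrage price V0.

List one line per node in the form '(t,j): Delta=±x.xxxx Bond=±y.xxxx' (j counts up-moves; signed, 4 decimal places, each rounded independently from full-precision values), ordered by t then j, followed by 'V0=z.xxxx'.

(0,0): Delta=0.1568 Bond=-12.1484
V0=9.4909

Risk-neutral probability p* = (R−d)/(u−d) = (1.14−0.64)/(1.25−0.64) = 0.8197.
Terminal values V(1,·): V(1,0)=0.0000, V(1,1)=13.2000
(0,0): S=138.0000. Δ = (V_up−V_dn)/(S_up−S_dn) = (13.2000−0.0000)/(172.5000−88.3200) = 0.1568. V = [p*·13.2000 + (1−p*)·0.0000]/1.14 = 9.4909. B = V − Δ·S = -12.1484.
The time-0 hedge costs 9.4909, which is the no-arbitrage price.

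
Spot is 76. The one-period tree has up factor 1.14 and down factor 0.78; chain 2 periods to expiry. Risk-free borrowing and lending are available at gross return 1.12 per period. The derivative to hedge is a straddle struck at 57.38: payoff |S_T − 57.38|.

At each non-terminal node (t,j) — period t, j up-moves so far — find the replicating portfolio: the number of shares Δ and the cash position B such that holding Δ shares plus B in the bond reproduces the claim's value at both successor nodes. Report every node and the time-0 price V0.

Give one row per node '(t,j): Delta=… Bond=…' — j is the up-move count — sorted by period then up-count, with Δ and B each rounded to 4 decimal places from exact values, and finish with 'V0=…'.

Under the risk-neutral measure, an up-move has probability p* = (R−d)/(u−d) = 0.9444 and values discount at R = 1.12.
Terminal values V(2,·): V(2,0)=11.1416, V(2,1)=10.1992, V(2,2)=41.3896
  t=1,j=0: stock 59.2800 → up 67.5792 (V=10.1992), down 46.2384 (V=11.1416). Price 9.1532; hedge Δ=-0.0442, bond B=11.7710.
  t=1,j=1: stock 86.6400 → up 98.7696 (V=41.3896), down 67.5792 (V=10.1992). Price 35.4079; hedge Δ=1.0000, bond B=-51.2321.
  t=0,j=0: stock 76.0000 → up 86.6400 (V=35.4079), down 59.2800 (V=9.1532). Price 30.3118; hedge Δ=0.9596, bond B=-42.6178.
Check: Δ(0,0)·S0 + B(0,0) = 30.3118 = V0.

(0,0): Delta=0.9596 Bond=-42.6178
(1,0): Delta=-0.0442 Bond=11.7710
(1,1): Delta=1.0000 Bond=-51.2321
V0=30.3118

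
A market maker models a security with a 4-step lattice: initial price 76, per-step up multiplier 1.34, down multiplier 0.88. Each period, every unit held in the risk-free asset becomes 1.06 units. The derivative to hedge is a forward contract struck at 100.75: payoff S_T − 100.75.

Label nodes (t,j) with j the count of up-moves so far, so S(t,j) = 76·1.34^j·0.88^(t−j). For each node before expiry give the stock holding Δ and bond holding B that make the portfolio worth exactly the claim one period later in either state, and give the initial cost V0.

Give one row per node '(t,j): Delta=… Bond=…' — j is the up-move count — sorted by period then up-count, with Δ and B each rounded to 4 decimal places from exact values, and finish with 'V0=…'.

Risk-neutral probability p* = (R−d)/(u−d) = (1.06−0.88)/(1.34−0.88) = 0.3913.
At expiry t=4: V(4,0)=-55.1732, V(4,1)=-31.3489, V(4,2)=4.9290, V(4,3)=60.1702, V(4,4)=144.2876
  t=3,j=0: stock 51.7919 → up 69.4011 (V=-31.3489), down 45.5768 (V=-55.1732). Price -43.2553; hedge Δ=1.0000, bond B=-95.0472.
  t=3,j=1: stock 78.8649 → up 105.6790 (V=4.9290), down 69.4011 (V=-31.3489). Price -16.1823; hedge Δ=1.0000, bond B=-95.0472.
  t=3,j=2: stock 120.0897 → up 160.9202 (V=60.1702), down 105.6790 (V=4.9290). Price 25.0426; hedge Δ=1.0000, bond B=-95.0472.
  t=3,j=3: stock 182.8639 → up 245.0376 (V=144.2876), down 160.9202 (V=60.1702). Price 87.8167; hedge Δ=1.0000, bond B=-95.0472.
  t=2,j=0: stock 58.8544 → up 78.8649 (V=-16.1823), down 51.7919 (V=-43.2553). Price -30.8127; hedge Δ=1.0000, bond B=-89.6671.
  t=2,j=1: stock 89.6192 → up 120.0897 (V=25.0426), down 78.8649 (V=-16.1823). Price -0.0479; hedge Δ=1.0000, bond B=-89.6671.
  t=2,j=2: stock 136.4656 → up 182.8639 (V=87.8167), down 120.0897 (V=25.0426). Price 46.7985; hedge Δ=1.0000, bond B=-89.6671.
  t=1,j=0: stock 66.8800 → up 89.6192 (V=-0.0479), down 58.8544 (V=-30.8127). Price -17.7116; hedge Δ=1.0000, bond B=-84.5916.
  t=1,j=1: stock 101.8400 → up 136.4656 (V=46.7985), down 89.6192 (V=-0.0479). Price 17.2484; hedge Δ=1.0000, bond B=-84.5916.
  t=0,j=0: stock 76.0000 → up 101.8400 (V=17.2484), down 66.8800 (V=-17.7116). Price -3.8034; hedge Δ=1.0000, bond B=-79.8034.
Self-financing check: at every node Δ·S+B equals the discounted successor values.

(0,0): Delta=1.0000 Bond=-79.8034
(1,0): Delta=1.0000 Bond=-84.5916
(1,1): Delta=1.0000 Bond=-84.5916
(2,0): Delta=1.0000 Bond=-89.6671
(2,1): Delta=1.0000 Bond=-89.6671
(2,2): Delta=1.0000 Bond=-89.6671
(3,0): Delta=1.0000 Bond=-95.0472
(3,1): Delta=1.0000 Bond=-95.0472
(3,2): Delta=1.0000 Bond=-95.0472
(3,3): Delta=1.0000 Bond=-95.0472
V0=-3.8034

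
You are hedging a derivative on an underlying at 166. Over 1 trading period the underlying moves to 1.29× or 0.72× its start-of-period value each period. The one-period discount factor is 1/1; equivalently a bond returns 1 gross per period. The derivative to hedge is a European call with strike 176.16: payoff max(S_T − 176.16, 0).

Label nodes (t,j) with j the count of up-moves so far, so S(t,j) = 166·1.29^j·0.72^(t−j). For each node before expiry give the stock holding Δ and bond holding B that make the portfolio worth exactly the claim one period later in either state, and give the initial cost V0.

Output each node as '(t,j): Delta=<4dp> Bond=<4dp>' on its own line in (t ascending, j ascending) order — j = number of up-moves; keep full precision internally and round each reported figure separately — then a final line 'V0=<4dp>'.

The replicating-portfolio and risk-neutral prices coincide; use p* = (1−0.72)/(1.29−0.72) = 0.4912 for the latter.
Payoff layer (t=1): V(1,0)=0.0000, V(1,1)=37.9800
(0,0): S=166.0000. Δ = (V_up−V_dn)/(S_up−S_dn) = (37.9800−0.0000)/(214.1400−119.5200) = 0.4014. V = [p*·37.9800 + (1−p*)·0.0000]/1 = 18.6568. B = V − Δ·S = -47.9747.
Root portfolio cost Δ·166+B reproduces V0=18.6568.

(0,0): Delta=0.4014 Bond=-47.9747
V0=18.6568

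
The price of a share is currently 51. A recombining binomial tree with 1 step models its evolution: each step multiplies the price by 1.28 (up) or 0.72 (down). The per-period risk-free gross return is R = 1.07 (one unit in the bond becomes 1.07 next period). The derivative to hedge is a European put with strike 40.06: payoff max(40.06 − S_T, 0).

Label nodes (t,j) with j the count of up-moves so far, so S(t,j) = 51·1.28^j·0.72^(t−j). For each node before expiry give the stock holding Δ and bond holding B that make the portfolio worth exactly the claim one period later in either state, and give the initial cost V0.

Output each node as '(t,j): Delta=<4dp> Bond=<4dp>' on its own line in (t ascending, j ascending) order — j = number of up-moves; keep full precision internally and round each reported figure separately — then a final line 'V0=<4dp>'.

(0,0): Delta=-0.1169 Bond=7.1348
V0=1.1706

Risk-neutral probability p* = (R−d)/(u−d) = (1.07−0.72)/(1.28−0.72) = 0.6250.
At expiry t=1: V(1,0)=3.3400, V(1,1)=0.0000
Node (0,0) S=51.0000: V=(p*·0.0000+(1−p*)·3.3400)/1.07=1.1706; Δ=(0.0000−3.3400)/(65.2800−36.7200)=-0.1169; B=V−Δ·S=7.1348
Self-financing check: at every node Δ·S+B equals the discounted successor values.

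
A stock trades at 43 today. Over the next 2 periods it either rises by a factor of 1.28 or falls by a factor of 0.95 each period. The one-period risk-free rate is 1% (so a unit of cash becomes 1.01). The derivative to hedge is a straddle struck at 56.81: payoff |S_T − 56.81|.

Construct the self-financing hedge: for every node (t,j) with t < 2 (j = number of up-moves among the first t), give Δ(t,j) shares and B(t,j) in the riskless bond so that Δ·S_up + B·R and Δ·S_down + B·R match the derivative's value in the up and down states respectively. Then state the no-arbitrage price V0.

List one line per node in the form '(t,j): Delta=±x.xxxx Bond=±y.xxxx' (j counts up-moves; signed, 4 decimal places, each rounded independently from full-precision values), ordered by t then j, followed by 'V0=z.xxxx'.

Risk-neutral probability p* = (R−d)/(u−d) = (1.01−0.95)/(1.28−0.95) = 0.1818.
Terminal payoffs: V(2,0)=18.0025, V(2,1)=4.5220, V(2,2)=13.6412
(1,0): S=40.8500. Δ = (V_up−V_dn)/(S_up−S_dn) = (4.5220−18.0025)/(52.2880−38.8075) = -1.0000. V = [p*·4.5220 + (1−p*)·18.0025]/1.01 = 15.3975. B = V − Δ·S = 56.2475.
(1,1): S=55.0400. Δ = (V_up−V_dn)/(S_up−S_dn) = (13.6412−4.5220)/(70.4512−52.2880) = 0.5021. V = [p*·13.6412 + (1−p*)·4.5220]/1.01 = 6.1188. B = V − Δ·S = -21.5151.
(0,0): S=43.0000. Δ = (V_up−V_dn)/(S_up−S_dn) = (6.1188−15.3975)/(55.0400−40.8500) = -0.6539. V = [p*·6.1188 + (1−p*)·15.3975]/1.01 = 13.5747. B = V − Δ·S = 41.6919.
The time-0 hedge costs 13.5747, which is the no-arbitrage price.

(0,0): Delta=-0.6539 Bond=41.6919
(1,0): Delta=-1.0000 Bond=56.2475
(1,1): Delta=0.5021 Bond=-21.5151
V0=13.5747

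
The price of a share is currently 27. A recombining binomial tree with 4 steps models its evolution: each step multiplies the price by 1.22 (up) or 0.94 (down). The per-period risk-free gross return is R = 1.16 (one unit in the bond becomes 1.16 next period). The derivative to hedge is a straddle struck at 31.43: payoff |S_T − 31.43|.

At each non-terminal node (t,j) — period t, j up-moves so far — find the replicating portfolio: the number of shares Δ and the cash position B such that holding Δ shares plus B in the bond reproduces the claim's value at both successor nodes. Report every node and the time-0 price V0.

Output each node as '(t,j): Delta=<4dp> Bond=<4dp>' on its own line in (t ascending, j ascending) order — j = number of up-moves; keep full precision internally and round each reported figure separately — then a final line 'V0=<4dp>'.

(0,0): Delta=0.9149 Bond=-14.8965
(1,0): Delta=0.6530 Bond=-10.6342
(1,1): Delta=0.9699 Bond=-19.0924
(2,0): Delta=-0.1728 Bond=7.3654
(2,1): Delta=0.8265 Bond=-17.7087
(2,2): Delta=1.0000 Bond=-23.3576
(3,0): Delta=-1.0000 Bond=27.0948
(3,1): Delta=0.0010 Bond=3.4845
(3,2): Delta=1.0000 Bond=-27.0948
(3,3): Delta=1.0000 Bond=-27.0948
V0=9.8046

No-arbitrage ⇒ martingale measure with p* = (R−d)/(u−d) = 0.7857.
Terminal values V(4,·): V(4,0)=10.3498, V(4,1)=4.0706, V(4,2)=4.0791, V(4,3)=14.6562, V(4,4)=28.3840
(3,0): S=22.4258. Δ = (V_up−V_dn)/(S_up−S_dn) = (4.0706−10.3498)/(27.3594−21.0802) = -1.0000. V = [p*·4.0706 + (1−p*)·10.3498]/1.16 = 4.6691. B = V − Δ·S = 27.0948.
(3,1): S=29.1058. Δ = (V_up−V_dn)/(S_up−S_dn) = (4.0791−4.0706)/(35.5091−27.3594) = 0.0010. V = [p*·4.0791 + (1−p*)·4.0706]/1.16 = 3.5149. B = V − Δ·S = 3.4845.
(3,2): S=37.7756. Δ = (V_up−V_dn)/(S_up−S_dn) = (14.6562−4.0791)/(46.0862−35.5091) = 1.0000. V = [p*·14.6562 + (1−p*)·4.0791]/1.16 = 10.6808. B = V − Δ·S = -27.0948.
(3,3): S=49.0279. Δ = (V_up−V_dn)/(S_up−S_dn) = (28.3840−14.6562)/(59.8140−46.0862) = 1.0000. V = [p*·28.3840 + (1−p*)·14.6562]/1.16 = 21.9331. B = V − Δ·S = -27.0948.
(2,0): S=23.8572. Δ = (V_up−V_dn)/(S_up−S_dn) = (3.5149−4.6691)/(29.1058−22.4258) = -0.1728. V = [p*·3.5149 + (1−p*)·4.6691]/1.16 = 3.2433. B = V − Δ·S = 7.3654.
(2,1): S=30.9636. Δ = (V_up−V_dn)/(S_up−S_dn) = (10.6808−3.5149)/(37.7756−29.1058) = 0.8265. V = [p*·10.6808 + (1−p*)·3.5149]/1.16 = 7.8838. B = V − Δ·S = -17.7087.
(2,2): S=40.1868. Δ = (V_up−V_dn)/(S_up−S_dn) = (21.9331−10.6808)/(49.0279−37.7756) = 1.0000. V = [p*·21.9331 + (1−p*)·10.6808]/1.16 = 16.8292. B = V − Δ·S = -23.3576.
(1,0): S=25.3800. Δ = (V_up−V_dn)/(S_up−S_dn) = (7.8838−3.2433)/(30.9636−23.8572) = 0.6530. V = [p*·7.8838 + (1−p*)·3.2433]/1.16 = 5.9391. B = V − Δ·S = -10.6342.
(1,1): S=32.9400. Δ = (V_up−V_dn)/(S_up−S_dn) = (16.8292−7.8838)/(40.1868−30.9636) = 0.9699. V = [p*·16.8292 + (1−p*)·7.8838]/1.16 = 12.8554. B = V − Δ·S = -19.0924.
(0,0): S=27.0000. Δ = (V_up−V_dn)/(S_up−S_dn) = (12.8554−5.9391)/(32.9400−25.3800) = 0.9149. V = [p*·12.8554 + (1−p*)·5.9391]/1.16 = 9.8046. B = V − Δ·S = -14.8965.
Check: Δ(0,0)·S0 + B(0,0) = 9.8046 = V0.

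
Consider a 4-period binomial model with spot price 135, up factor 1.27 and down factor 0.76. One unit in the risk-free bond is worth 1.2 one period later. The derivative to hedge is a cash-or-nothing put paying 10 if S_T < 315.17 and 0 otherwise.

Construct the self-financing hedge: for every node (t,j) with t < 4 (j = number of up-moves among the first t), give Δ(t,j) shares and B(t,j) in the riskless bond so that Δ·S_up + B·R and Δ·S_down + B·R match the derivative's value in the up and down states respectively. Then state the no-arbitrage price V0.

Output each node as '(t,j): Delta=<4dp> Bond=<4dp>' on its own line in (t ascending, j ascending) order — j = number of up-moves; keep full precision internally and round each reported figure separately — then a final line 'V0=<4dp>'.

(0,0): Delta=-0.0540 Bond=9.4375
(1,0): Delta=0.0000 Bond=5.7870
(1,1): Delta=-0.0591 Bond=12.2060
(2,0): Delta=0.0000 Bond=6.9444
(2,1): Delta=0.0000 Bond=6.9444
(2,2): Delta=-0.0647 Bond=15.8726
(3,0): Delta=0.0000 Bond=8.3333
(3,1): Delta=0.0000 Bond=8.3333
(3,2): Delta=0.0000 Bond=8.3333
(3,3): Delta=-0.0709 Bond=20.7516
V0=2.1507

Since d<R<u, set p* = (R−d)/(u−d) = 0.8627; price each node as the discounted p*-expectation of its children.
Terminal values V(4,·): V(4,0)=10.0000, V(4,1)=10.0000, V(4,2)=10.0000, V(4,3)=10.0000, V(4,4)=0.0000
  t=3,j=0: stock 59.2618 → up 75.2624 (V=10.0000), down 45.0389 (V=10.0000). Price 8.3333; hedge Δ=0.0000, bond B=8.3333.
  t=3,j=1: stock 99.0295 → up 125.7675 (V=10.0000), down 75.2624 (V=10.0000). Price 8.3333; hedge Δ=0.0000, bond B=8.3333.
  t=3,j=2: stock 165.4835 → up 210.1641 (V=10.0000), down 125.7675 (V=10.0000). Price 8.3333; hedge Δ=0.0000, bond B=8.3333.
  t=3,j=3: stock 276.5317 → up 351.1953 (V=0.0000), down 210.1641 (V=10.0000). Price 1.1438; hedge Δ=-0.0709, bond B=20.7516.
  t=2,j=0: stock 77.9760 → up 99.0295 (V=8.3333), down 59.2618 (V=8.3333). Price 6.9444; hedge Δ=0.0000, bond B=6.9444.
  t=2,j=1: stock 130.3020 → up 165.4835 (V=8.3333), down 99.0295 (V=8.3333). Price 6.9444; hedge Δ=0.0000, bond B=6.9444.
  t=2,j=2: stock 217.7415 → up 276.5317 (V=1.1438), down 165.4835 (V=8.3333). Price 1.7755; hedge Δ=-0.0647, bond B=15.8726.
  t=1,j=0: stock 102.6000 → up 130.3020 (V=6.9444), down 77.9760 (V=6.9444). Price 5.7870; hedge Δ=0.0000, bond B=5.7870.
  t=1,j=1: stock 171.4500 → up 217.7415 (V=1.7755), down 130.3020 (V=6.9444). Price 2.0708; hedge Δ=-0.0591, bond B=12.2060.
  t=0,j=0: stock 135.0000 → up 171.4500 (V=2.0708), down 102.6000 (V=5.7870). Price 2.1507; hedge Δ=-0.0540, bond B=9.4375.
Self-financing check: at every node Δ·S+B equals the discounted successor values.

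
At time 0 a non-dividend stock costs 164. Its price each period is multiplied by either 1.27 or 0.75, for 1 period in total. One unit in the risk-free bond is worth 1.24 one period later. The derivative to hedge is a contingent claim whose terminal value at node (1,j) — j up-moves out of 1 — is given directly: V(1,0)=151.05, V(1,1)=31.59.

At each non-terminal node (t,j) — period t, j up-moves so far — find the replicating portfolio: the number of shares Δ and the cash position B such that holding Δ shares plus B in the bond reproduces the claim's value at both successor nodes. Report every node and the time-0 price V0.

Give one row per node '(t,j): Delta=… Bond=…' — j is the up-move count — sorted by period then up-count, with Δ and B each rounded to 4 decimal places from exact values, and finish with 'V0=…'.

Since d<R<u, set p* = (R−d)/(u−d) = 0.9423; price each node as the discounted p*-expectation of its children.
Terminal payoffs: V(1,0)=151.0500, V(1,1)=31.5900
  t=0,j=0: stock 164.0000 → up 208.2800 (V=31.5900), down 123.0000 (V=151.0500). Price 31.0338; hedge Δ=-1.4008, bond B=260.7646.
Each (Δ,B) replicates both successor values, so the strategy is self-financing and V0 is arbitrage-free.

(0,0): Delta=-1.4008 Bond=260.7646
V0=31.0338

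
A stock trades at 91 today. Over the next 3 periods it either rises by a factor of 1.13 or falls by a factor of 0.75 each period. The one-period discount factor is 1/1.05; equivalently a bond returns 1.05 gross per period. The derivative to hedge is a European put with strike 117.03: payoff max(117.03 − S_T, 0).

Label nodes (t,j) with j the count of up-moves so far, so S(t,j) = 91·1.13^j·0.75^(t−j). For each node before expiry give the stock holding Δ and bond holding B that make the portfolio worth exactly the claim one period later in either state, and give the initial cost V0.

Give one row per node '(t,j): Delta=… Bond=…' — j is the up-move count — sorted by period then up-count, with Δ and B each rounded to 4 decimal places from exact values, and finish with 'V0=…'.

Since d<R<u, set p* = (R−d)/(u−d) = 0.7895; price each node as the discounted p*-expectation of its children.
Payoff layer (t=3): V(3,0)=78.6394, V(3,1)=59.1881, V(3,2)=29.8816, V(3,3)=0.0000
  t=2,j=0: stock 51.1875 → up 57.8419 (V=59.1881), down 38.3906 (V=78.6394). Price 60.2696; hedge Δ=-1.0000, bond B=111.4571.
  t=2,j=1: stock 77.1225 → up 87.1484 (V=29.8816), down 57.8419 (V=59.1881). Price 34.3346; hedge Δ=-1.0000, bond B=111.4571.
  t=2,j=2: stock 116.1979 → up 131.3036 (V=0.0000), down 87.1484 (V=29.8816). Price 5.9913; hedge Δ=-0.6767, bond B=84.6270.
  t=1,j=0: stock 68.2500 → up 77.1225 (V=34.3346), down 51.1875 (V=60.2696). Price 37.8997; hedge Δ=-1.0000, bond B=106.1497.
  t=1,j=1: stock 102.8300 → up 116.1979 (V=5.9913), down 77.1225 (V=34.3346). Price 11.3889; hedge Δ=-0.7254, bond B=85.9766.
  t=0,j=0: stock 91.0000 → up 102.8300 (V=11.3889), down 68.2500 (V=37.8997). Price 16.1620; hedge Δ=-0.7667, bond B=85.9272.
Self-financing check: at every node Δ·S+B equals the discounted successor values.

(0,0): Delta=-0.7667 Bond=85.9272
(1,0): Delta=-1.0000 Bond=106.1497
(1,1): Delta=-0.7254 Bond=85.9766
(2,0): Delta=-1.0000 Bond=111.4571
(2,1): Delta=-1.0000 Bond=111.4571
(2,2): Delta=-0.6767 Bond=84.6270
V0=16.1620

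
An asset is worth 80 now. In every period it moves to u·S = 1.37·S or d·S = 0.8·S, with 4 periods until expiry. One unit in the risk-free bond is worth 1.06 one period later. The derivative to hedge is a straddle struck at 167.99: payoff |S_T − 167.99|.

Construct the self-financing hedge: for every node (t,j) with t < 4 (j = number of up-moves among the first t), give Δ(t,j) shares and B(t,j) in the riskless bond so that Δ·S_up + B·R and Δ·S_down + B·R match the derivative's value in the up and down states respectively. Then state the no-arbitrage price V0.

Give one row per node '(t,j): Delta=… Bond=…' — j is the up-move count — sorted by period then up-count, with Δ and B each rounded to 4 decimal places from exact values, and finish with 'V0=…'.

(0,0): Delta=-0.6022 Bond=109.0437
(1,0): Delta=-1.0000 Bond=141.0476
(1,1): Delta=-0.3252 Bond=85.2286
(2,0): Delta=-1.0000 Bond=149.5105
(2,1): Delta=-1.0000 Bond=149.5105
(2,2): Delta=0.1447 Bond=19.7956
(3,0): Delta=-1.0000 Bond=158.4811
(3,1): Delta=-1.0000 Bond=158.4811
(3,2): Delta=-1.0000 Bond=158.4811
(3,3): Delta=0.9416 Bond=-142.9562
V0=60.8704

The replicating-portfolio and risk-neutral prices coincide; use p* = (1.06−0.8)/(1.37−0.8) = 0.4561 for the latter.
At expiry t=4: V(4,0)=135.2220, V(4,1)=111.8748, V(4,2)=71.8927, V(4,3)=3.4234, V(4,4)=113.8303
(3,0): S=40.9600. Δ = (V_up−V_dn)/(S_up−S_dn) = (111.8748−135.2220)/(56.1152−32.7680) = -1.0000. V = [p*·111.8748 + (1−p*)·135.2220]/1.06 = 117.5211. B = V − Δ·S = 158.4811.
(3,1): S=70.1440. Δ = (V_up−V_dn)/(S_up−S_dn) = (71.8927−111.8748)/(96.0973−56.1152) = -1.0000. V = [p*·71.8927 + (1−p*)·111.8748]/1.06 = 88.3371. B = V − Δ·S = 158.4811.
(3,2): S=120.1216. Δ = (V_up−V_dn)/(S_up−S_dn) = (3.4234−71.8927)/(164.5666−96.0973) = -1.0000. V = [p*·3.4234 + (1−p*)·71.8927]/1.06 = 38.3595. B = V − Δ·S = 158.4811.
(3,3): S=205.7082. Δ = (V_up−V_dn)/(S_up−S_dn) = (113.8303−3.4234)/(281.8203−164.5666) = 0.9416. V = [p*·113.8303 + (1−p*)·3.4234]/1.06 = 50.7400. B = V − Δ·S = -142.9562.
(2,0): S=51.2000. Δ = (V_up−V_dn)/(S_up−S_dn) = (88.3371−117.5211)/(70.1440−40.9600) = -1.0000. V = [p*·88.3371 + (1−p*)·117.5211]/1.06 = 98.3105. B = V − Δ·S = 149.5105.
(2,1): S=87.6800. Δ = (V_up−V_dn)/(S_up−S_dn) = (38.3595−88.3371)/(120.1216−70.1440) = -1.0000. V = [p*·38.3595 + (1−p*)·88.3371]/1.06 = 61.8305. B = V − Δ·S = 149.5105.
(2,2): S=150.1520. Δ = (V_up−V_dn)/(S_up−S_dn) = (50.7400−38.3595)/(205.7082−120.1216) = 0.1447. V = [p*·50.7400 + (1−p*)·38.3595]/1.06 = 41.5158. B = V − Δ·S = 19.7956.
(1,0): S=64.0000. Δ = (V_up−V_dn)/(S_up−S_dn) = (61.8305−98.3105)/(87.6800−51.2000) = -1.0000. V = [p*·61.8305 + (1−p*)·98.3105]/1.06 = 77.0476. B = V − Δ·S = 141.0476.
(1,1): S=109.6000. Δ = (V_up−V_dn)/(S_up−S_dn) = (41.5158−61.8305)/(150.1520−87.6800) = -0.3252. V = [p*·41.5158 + (1−p*)·61.8305]/1.06 = 49.5888. B = V − Δ·S = 85.2286.
(0,0): S=80.0000. Δ = (V_up−V_dn)/(S_up−S_dn) = (49.5888−77.0476)/(109.6000−64.0000) = -0.6022. V = [p*·49.5888 + (1−p*)·77.0476]/1.06 = 60.8704. B = V − Δ·S = 109.0437.
Check: Δ(0,0)·S0 + B(0,0) = 60.8704 = V0.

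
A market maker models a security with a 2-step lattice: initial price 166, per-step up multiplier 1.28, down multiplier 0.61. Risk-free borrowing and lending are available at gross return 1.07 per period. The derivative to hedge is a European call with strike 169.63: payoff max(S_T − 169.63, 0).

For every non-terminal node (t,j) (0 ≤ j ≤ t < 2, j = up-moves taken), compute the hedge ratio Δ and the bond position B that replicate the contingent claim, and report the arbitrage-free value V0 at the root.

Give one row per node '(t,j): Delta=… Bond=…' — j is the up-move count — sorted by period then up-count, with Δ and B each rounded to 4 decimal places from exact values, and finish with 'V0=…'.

(0,0): Delta=0.5904 Bond=-55.8772
(1,0): Delta=0.0000 Bond=0.0000
(1,1): Delta=0.7189 Bond=-87.0834
V0=42.1369

Risk-neutral probability p* = (R−d)/(u−d) = (1.07−0.61)/(1.28−0.61) = 0.6866.
Payoff layer (t=2): V(2,0)=0.0000, V(2,1)=0.0000, V(2,2)=102.3444
  t=1,j=0: stock 101.2600 → up 129.6128 (V=0.0000), down 61.7686 (V=0.0000). Price 0.0000; hedge Δ=0.0000, bond B=0.0000.
  t=1,j=1: stock 212.4800 → up 271.9744 (V=102.3444), down 129.6128 (V=0.0000). Price 65.6694; hedge Δ=0.7189, bond B=-87.0834.
  t=0,j=0: stock 166.0000 → up 212.4800 (V=65.6694), down 101.2600 (V=0.0000). Price 42.1369; hedge Δ=0.5904, bond B=-55.8772.
Root portfolio cost Δ·166+B reproduces V0=42.1369.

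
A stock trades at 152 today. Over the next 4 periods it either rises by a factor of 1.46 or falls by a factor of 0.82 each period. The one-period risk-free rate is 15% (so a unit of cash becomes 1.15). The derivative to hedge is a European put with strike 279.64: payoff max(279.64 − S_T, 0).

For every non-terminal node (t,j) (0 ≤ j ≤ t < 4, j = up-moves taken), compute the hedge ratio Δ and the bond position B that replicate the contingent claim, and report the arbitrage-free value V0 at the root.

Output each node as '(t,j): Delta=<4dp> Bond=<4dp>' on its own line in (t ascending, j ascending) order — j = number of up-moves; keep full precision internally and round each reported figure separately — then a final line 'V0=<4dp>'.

(0,0): Delta=-0.4368 Bond=107.3281
(1,0): Delta=-0.7272 Bond=159.6206
(1,1): Delta=-0.2836 Bond=89.4276
(2,0): Delta=-1.0000 Bond=211.4480
(2,1): Delta=-0.5832 Bond=157.3693
(2,2): Delta=-0.1255 Bond=51.6189
(3,0): Delta=-1.0000 Bond=243.1652
(3,1): Delta=-1.0000 Bond=243.1652
(3,2): Delta=-0.3633 Bond=122.5532
(3,3): Delta=0.0000 Bond=0.0000
V0=40.9361

No-arbitrage ⇒ martingale measure with p* = (R−d)/(u−d) = 0.5156.
Terminal values V(4,·): V(4,0)=210.9175, V(4,1)=157.2804, V(4,2)=61.7802, V(4,3)=0.0000, V(4,4)=0.0000
  t=3,j=0: stock 83.8079 → up 122.3596 (V=157.2804), down 68.7225 (V=210.9175). Price 159.3573; hedge Δ=-1.0000, bond B=243.1652.
  t=3,j=1: stock 149.2190 → up 217.8598 (V=61.7802), down 122.3596 (V=157.2804). Price 93.9462; hedge Δ=-1.0000, bond B=243.1652.
  t=3,j=2: stock 265.6826 → up 387.8966 (V=0.0000), down 217.8598 (V=61.7802). Price 26.0216; hedge Δ=-0.3633, bond B=122.5532.
  t=3,j=3: stock 473.0447 → up 690.6452 (V=0.0000), down 387.8966 (V=0.0000). Price 0.0000; hedge Δ=0.0000, bond B=0.0000.
  t=2,j=0: stock 102.2048 → up 149.2190 (V=93.9462), down 83.8079 (V=159.3573). Price 109.2432; hedge Δ=-1.0000, bond B=211.4480.
  t=2,j=1: stock 181.9744 → up 265.6826 (V=26.0216), down 149.2190 (V=93.9462). Price 51.2370; hedge Δ=-0.5832, bond B=157.3693.
  t=2,j=2: stock 324.0032 → up 473.0447 (V=0.0000), down 265.6826 (V=26.0216). Price 10.9602; hedge Δ=-0.1255, bond B=51.6189.
  t=1,j=0: stock 124.6400 → up 181.9744 (V=51.2370), down 102.2048 (V=109.2432). Price 68.9859; hedge Δ=-0.7272, bond B=159.6206.
  t=1,j=1: stock 221.9200 → up 324.0032 (V=10.9602), down 181.9744 (V=51.2370). Price 26.4950; hedge Δ=-0.2836, bond B=89.4276.
  t=0,j=0: stock 152.0000 → up 221.9200 (V=26.4950), down 124.6400 (V=68.9859). Price 40.9361; hedge Δ=-0.4368, bond B=107.3281.
The time-0 hedge costs 40.9361, which is the no-arbitrage price.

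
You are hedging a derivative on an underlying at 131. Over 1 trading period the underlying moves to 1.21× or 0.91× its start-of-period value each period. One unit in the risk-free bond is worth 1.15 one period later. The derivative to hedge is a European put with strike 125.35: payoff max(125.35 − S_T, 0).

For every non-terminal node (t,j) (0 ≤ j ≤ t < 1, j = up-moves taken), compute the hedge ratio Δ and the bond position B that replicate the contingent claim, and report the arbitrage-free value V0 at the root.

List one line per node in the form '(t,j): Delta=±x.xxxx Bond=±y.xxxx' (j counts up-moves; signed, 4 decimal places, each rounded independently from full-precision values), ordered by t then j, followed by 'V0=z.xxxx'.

(0,0): Delta=-0.1562 Bond=21.5345
V0=1.0678

The replicating-portfolio and risk-neutral prices coincide; use p* = (1.15−0.91)/(1.21−0.91) = 0.8000 for the latter.
Payoff layer (t=1): V(1,0)=6.1400, V(1,1)=0.0000
(0,0): S=131.0000. Δ = (V_up−V_dn)/(S_up−S_dn) = (0.0000−6.1400)/(158.5100−119.2100) = -0.1562. V = [p*·0.0000 + (1−p*)·6.1400]/1.15 = 1.0678. B = V − Δ·S = 21.5345.
Each (Δ,B) replicates both successor values, so the strategy is self-financing and V0 is arbitrage-free.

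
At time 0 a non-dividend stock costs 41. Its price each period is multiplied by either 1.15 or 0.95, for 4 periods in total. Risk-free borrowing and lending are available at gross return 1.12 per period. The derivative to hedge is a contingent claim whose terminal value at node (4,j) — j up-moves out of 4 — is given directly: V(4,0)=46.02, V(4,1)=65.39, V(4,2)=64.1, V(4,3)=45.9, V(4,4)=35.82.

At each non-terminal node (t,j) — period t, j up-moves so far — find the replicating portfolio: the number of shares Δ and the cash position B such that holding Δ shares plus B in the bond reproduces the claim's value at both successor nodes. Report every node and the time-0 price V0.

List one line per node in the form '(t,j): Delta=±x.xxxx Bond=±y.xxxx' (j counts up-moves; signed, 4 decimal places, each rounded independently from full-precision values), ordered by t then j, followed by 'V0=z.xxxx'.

Since d<R<u, set p* = (R−d)/(u−d) = 0.8500; price each node as the discounted p*-expectation of its children.
Terminal payoffs: V(4,0)=46.0200, V(4,1)=65.3900, V(4,2)=64.1000, V(4,3)=45.9000, V(4,4)=35.8200
Node (3,0) S=35.1524: V=(p*·65.3900+(1−p*)·46.0200)/1.12=55.7897; Δ=(65.3900−46.0200)/(40.4252−33.3948)=2.7551; B=V−Δ·S=-41.0603
Node (3,1) S=42.5529: V=(p*·64.1000+(1−p*)·65.3900)/1.12=57.4049; Δ=(64.1000−65.3900)/(48.9358−40.4252)=-0.1516; B=V−Δ·S=63.8549
Node (3,2) S=51.5114: V=(p*·45.9000+(1−p*)·64.1000)/1.12=43.4196; Δ=(45.9000−64.1000)/(59.2381−48.9358)=-1.7666; B=V−Δ·S=134.4196
Node (3,3) S=62.3559: V=(p*·35.8200+(1−p*)·45.9000)/1.12=33.3321; Δ=(35.8200−45.9000)/(71.7093−59.2381)=-0.8083; B=V−Δ·S=83.7321
Node (2,0) S=37.0025: V=(p*·57.4049+(1−p*)·55.7897)/1.12=51.0381; Δ=(57.4049−55.7897)/(42.5529−35.1524)=0.2183; B=V−Δ·S=42.9622
Node (2,1) S=44.7925: V=(p*·43.4196+(1−p*)·57.4049)/1.12=40.6406; Δ=(43.4196−57.4049)/(51.5114−42.5529)=-1.5611; B=V−Δ·S=110.5669
Node (2,2) S=54.2225: V=(p*·33.3321+(1−p*)·43.4196)/1.12=31.1118; Δ=(33.3321−43.4196)/(62.3559−51.5114)=-0.9302; B=V−Δ·S=81.5493
Node (1,0) S=38.9500: V=(p*·40.6406+(1−p*)·51.0381)/1.12=37.6787; Δ=(40.6406−51.0381)/(44.7925−37.0025)=-1.3347; B=V−Δ·S=89.6662
Node (1,1) S=47.1500: V=(p*·31.1118+(1−p*)·40.6406)/1.12=29.0546; Δ=(31.1118−40.6406)/(54.2225−44.7925)=-1.0105; B=V−Δ·S=76.6982
Node (0,0) S=41.0000: V=(p*·29.0546+(1−p*)·37.6787)/1.12=27.0966; Δ=(29.0546−37.6787)/(47.1500−38.9500)=-1.0517; B=V−Δ·S=70.2173
The time-0 hedge costs 27.0966, which is the no-arbitrage price.

(0,0): Delta=-1.0517 Bond=70.2173
(1,0): Delta=-1.3347 Bond=89.6662
(1,1): Delta=-1.0105 Bond=76.6982
(2,0): Delta=0.2183 Bond=42.9622
(2,1): Delta=-1.5611 Bond=110.5669
(2,2): Delta=-0.9302 Bond=81.5493
(3,0): Delta=2.7551 Bond=-41.0603
(3,1): Delta=-0.1516 Bond=63.8549
(3,2): Delta=-1.7666 Bond=134.4196
(3,3): Delta=-0.8083 Bond=83.7321
V0=27.0966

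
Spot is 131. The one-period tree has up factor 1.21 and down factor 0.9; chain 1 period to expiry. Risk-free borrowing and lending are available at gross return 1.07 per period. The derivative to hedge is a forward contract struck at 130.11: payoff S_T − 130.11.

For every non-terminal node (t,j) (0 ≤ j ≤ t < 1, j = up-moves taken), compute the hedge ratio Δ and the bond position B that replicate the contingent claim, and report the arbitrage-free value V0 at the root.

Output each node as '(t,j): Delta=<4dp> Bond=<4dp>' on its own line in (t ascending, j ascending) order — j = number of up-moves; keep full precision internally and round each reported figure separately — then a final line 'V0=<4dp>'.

Under the risk-neutral measure, an up-move has probability p* = (R−d)/(u−d) = 0.5484 and values discount at R = 1.07.
Terminal payoffs: V(1,0)=-12.2100, V(1,1)=28.4000
(0,0): S=131.0000. Δ = (V_up−V_dn)/(S_up−S_dn) = (28.4000−-12.2100)/(158.5100−117.9000) = 1.0000. V = [p*·28.4000 + (1−p*)·-12.2100]/1.07 = 9.4019. B = V − Δ·S = -121.5981.
Root portfolio cost Δ·131+B reproduces V0=9.4019.

(0,0): Delta=1.0000 Bond=-121.5981
V0=9.4019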